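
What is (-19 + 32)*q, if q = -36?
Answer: -468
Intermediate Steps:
(-19 + 32)*q = (-19 + 32)*(-36) = 13*(-36) = -468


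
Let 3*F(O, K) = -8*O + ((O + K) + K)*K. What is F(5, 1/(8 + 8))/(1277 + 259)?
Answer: -1693/196608 ≈ -0.0086110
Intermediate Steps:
F(O, K) = -8*O/3 + K*(O + 2*K)/3 (F(O, K) = (-8*O + ((O + K) + K)*K)/3 = (-8*O + ((K + O) + K)*K)/3 = (-8*O + (O + 2*K)*K)/3 = (-8*O + K*(O + 2*K))/3 = -8*O/3 + K*(O + 2*K)/3)
F(5, 1/(8 + 8))/(1277 + 259) = (-8/3*5 + 2*(1/(8 + 8))**2/3 + (1/3)*5/(8 + 8))/(1277 + 259) = (-40/3 + 2*(1/16)**2/3 + (1/3)*5/16)/1536 = (-40/3 + 2*(1/16)**2/3 + (1/3)*(1/16)*5)/1536 = (-40/3 + (2/3)*(1/256) + 5/48)/1536 = (-40/3 + 1/384 + 5/48)/1536 = (1/1536)*(-1693/128) = -1693/196608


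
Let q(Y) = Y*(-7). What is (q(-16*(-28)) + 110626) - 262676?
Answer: -155186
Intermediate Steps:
q(Y) = -7*Y
(q(-16*(-28)) + 110626) - 262676 = (-(-112)*(-28) + 110626) - 262676 = (-7*448 + 110626) - 262676 = (-3136 + 110626) - 262676 = 107490 - 262676 = -155186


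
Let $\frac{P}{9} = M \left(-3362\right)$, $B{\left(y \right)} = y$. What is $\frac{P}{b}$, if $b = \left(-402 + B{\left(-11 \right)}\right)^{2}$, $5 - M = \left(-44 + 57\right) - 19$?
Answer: $- \frac{332838}{170569} \approx -1.9513$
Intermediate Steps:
$M = 11$ ($M = 5 - \left(\left(-44 + 57\right) - 19\right) = 5 - \left(13 - 19\right) = 5 - -6 = 5 + 6 = 11$)
$P = -332838$ ($P = 9 \cdot 11 \left(-3362\right) = 9 \left(-36982\right) = -332838$)
$b = 170569$ ($b = \left(-402 - 11\right)^{2} = \left(-413\right)^{2} = 170569$)
$\frac{P}{b} = - \frac{332838}{170569}$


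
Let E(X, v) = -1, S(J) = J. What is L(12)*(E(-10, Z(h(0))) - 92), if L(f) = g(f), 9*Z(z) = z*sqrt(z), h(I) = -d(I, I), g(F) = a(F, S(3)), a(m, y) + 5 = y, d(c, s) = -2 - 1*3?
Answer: 186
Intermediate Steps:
d(c, s) = -5 (d(c, s) = -2 - 3 = -5)
a(m, y) = -5 + y
g(F) = -2 (g(F) = -5 + 3 = -2)
h(I) = 5 (h(I) = -1*(-5) = 5)
Z(z) = z**(3/2)/9 (Z(z) = (z*sqrt(z))/9 = z**(3/2)/9)
L(f) = -2
L(12)*(E(-10, Z(h(0))) - 92) = -2*(-1 - 92) = -2*(-93) = 186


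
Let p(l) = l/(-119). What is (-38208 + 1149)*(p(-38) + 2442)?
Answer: -10770679524/119 ≈ -9.0510e+7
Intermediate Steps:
p(l) = -l/119 (p(l) = l*(-1/119) = -l/119)
(-38208 + 1149)*(p(-38) + 2442) = (-38208 + 1149)*(-1/119*(-38) + 2442) = -37059*(38/119 + 2442) = -37059*290636/119 = -10770679524/119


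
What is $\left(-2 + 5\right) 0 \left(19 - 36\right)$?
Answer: $0$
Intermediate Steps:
$\left(-2 + 5\right) 0 \left(19 - 36\right) = 3 \cdot 0 \left(-17\right) = 0 \left(-17\right) = 0$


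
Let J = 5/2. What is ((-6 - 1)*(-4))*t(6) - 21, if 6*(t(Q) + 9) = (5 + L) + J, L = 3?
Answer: -224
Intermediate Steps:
J = 5/2 (J = 5*(½) = 5/2 ≈ 2.5000)
t(Q) = -29/4 (t(Q) = -9 + ((5 + 3) + 5/2)/6 = -9 + (8 + 5/2)/6 = -9 + (⅙)*(21/2) = -9 + 7/4 = -29/4)
((-6 - 1)*(-4))*t(6) - 21 = ((-6 - 1)*(-4))*(-29/4) - 21 = -7*(-4)*(-29/4) - 21 = 28*(-29/4) - 21 = -203 - 21 = -224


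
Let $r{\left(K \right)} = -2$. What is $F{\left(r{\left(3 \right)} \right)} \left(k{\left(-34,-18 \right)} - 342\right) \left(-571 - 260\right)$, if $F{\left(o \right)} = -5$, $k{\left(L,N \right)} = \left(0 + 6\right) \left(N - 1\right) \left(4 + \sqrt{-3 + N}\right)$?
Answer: $-3315690 - 473670 i \sqrt{21} \approx -3.3157 \cdot 10^{6} - 2.1706 \cdot 10^{6} i$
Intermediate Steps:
$k{\left(L,N \right)} = \left(-6 + 6 N\right) \left(4 + \sqrt{-3 + N}\right)$ ($k{\left(L,N \right)} = 6 \left(-1 + N\right) \left(4 + \sqrt{-3 + N}\right) = \left(-6 + 6 N\right) \left(4 + \sqrt{-3 + N}\right)$)
$F{\left(r{\left(3 \right)} \right)} \left(k{\left(-34,-18 \right)} - 342\right) \left(-571 - 260\right) = - 5 \left(\left(-24 - 6 \sqrt{-3 - 18} + 24 \left(-18\right) + 6 \left(-18\right) \sqrt{-3 - 18}\right) - 342\right) \left(-571 - 260\right) = - 5 \left(\left(-24 - 6 \sqrt{-21} - 432 + 6 \left(-18\right) \sqrt{-21}\right) - 342\right) \left(-831\right) = - 5 \left(\left(-24 - 6 i \sqrt{21} - 432 + 6 \left(-18\right) i \sqrt{21}\right) - 342\right) \left(-831\right) = - 5 \left(\left(-24 - 6 i \sqrt{21} - 432 - 108 i \sqrt{21}\right) - 342\right) \left(-831\right) = - 5 \left(\left(-456 - 114 i \sqrt{21}\right) - 342\right) \left(-831\right) = - 5 \left(-798 - 114 i \sqrt{21}\right) \left(-831\right) = - 5 \left(663138 + 94734 i \sqrt{21}\right) = -3315690 - 473670 i \sqrt{21}$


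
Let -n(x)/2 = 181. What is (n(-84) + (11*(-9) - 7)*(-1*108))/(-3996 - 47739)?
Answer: -11086/51735 ≈ -0.21428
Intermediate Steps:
n(x) = -362 (n(x) = -2*181 = -362)
(n(-84) + (11*(-9) - 7)*(-1*108))/(-3996 - 47739) = (-362 + (11*(-9) - 7)*(-1*108))/(-3996 - 47739) = (-362 + (-99 - 7)*(-108))/(-51735) = (-362 - 106*(-108))*(-1/51735) = (-362 + 11448)*(-1/51735) = 11086*(-1/51735) = -11086/51735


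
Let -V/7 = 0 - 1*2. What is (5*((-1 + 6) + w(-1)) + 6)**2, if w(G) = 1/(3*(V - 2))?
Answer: 1256641/1296 ≈ 969.63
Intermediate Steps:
V = 14 (V = -7*(0 - 1*2) = -7*(0 - 2) = -7*(-2) = 14)
w(G) = 1/36 (w(G) = 1/(3*(14 - 2)) = 1/(3*12) = 1/36)
(5*((-1 + 6) + w(-1)) + 6)**2 = (5*((-1 + 6) + 1/36) + 6)**2 = (5*(5 + 1/36) + 6)**2 = (5*(181/36) + 6)**2 = (905/36 + 6)**2 = (1121/36)**2 = 1256641/1296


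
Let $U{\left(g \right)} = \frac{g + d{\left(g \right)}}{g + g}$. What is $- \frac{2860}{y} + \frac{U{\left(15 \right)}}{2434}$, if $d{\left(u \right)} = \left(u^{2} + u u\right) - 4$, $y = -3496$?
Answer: $\frac{26306107}{31909740} \approx 0.82439$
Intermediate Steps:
$d{\left(u \right)} = -4 + 2 u^{2}$ ($d{\left(u \right)} = \left(u^{2} + u^{2}\right) - 4 = 2 u^{2} - 4 = -4 + 2 u^{2}$)
$U{\left(g \right)} = \frac{-4 + g + 2 g^{2}}{2 g}$ ($U{\left(g \right)} = \frac{g + \left(-4 + 2 g^{2}\right)}{g + g} = \frac{-4 + g + 2 g^{2}}{2 g}$)
$- \frac{2860}{y} + \frac{U{\left(15 \right)}}{2434} = - \frac{2860}{-3496} + \frac{\frac{1}{2} + 15 - \frac{2}{15}}{2434} = \left(-2860\right) \left(- \frac{1}{3496}\right) + \left(\frac{1}{2} + 15 - \frac{2}{15}\right) \frac{1}{2434} = \frac{715}{874} + \left(\frac{1}{2} + 15 - \frac{2}{15}\right) \frac{1}{2434} = \frac{715}{874} + \frac{461}{30} \cdot \frac{1}{2434} = \frac{715}{874} + \frac{461}{73020} = \frac{26306107}{31909740}$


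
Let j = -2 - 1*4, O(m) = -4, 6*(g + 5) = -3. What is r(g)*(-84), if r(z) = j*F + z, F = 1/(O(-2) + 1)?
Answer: 294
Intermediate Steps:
g = -11/2 (g = -5 + (1/6)*(-3) = -5 - 1/2 = -11/2 ≈ -5.5000)
F = -1/3 (F = 1/(-4 + 1) = 1/(-3) = -1/3 ≈ -0.33333)
j = -6 (j = -2 - 4 = -6)
r(z) = 2 + z (r(z) = -6*(-1/3) + z = 2 + z)
r(g)*(-84) = (2 - 11/2)*(-84) = -7/2*(-84) = 294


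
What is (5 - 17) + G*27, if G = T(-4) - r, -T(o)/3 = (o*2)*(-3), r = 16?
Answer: -2388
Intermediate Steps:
T(o) = 18*o (T(o) = -3*o*2*(-3) = -3*2*o*(-3) = -(-18)*o = 18*o)
G = -88 (G = 18*(-4) - 1*16 = -72 - 16 = -88)
(5 - 17) + G*27 = (5 - 17) - 88*27 = -12 - 2376 = -2388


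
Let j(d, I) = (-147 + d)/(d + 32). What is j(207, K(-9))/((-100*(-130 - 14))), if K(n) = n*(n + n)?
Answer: 1/57360 ≈ 1.7434e-5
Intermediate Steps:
K(n) = 2*n² (K(n) = n*(2*n) = 2*n²)
j(d, I) = (-147 + d)/(32 + d)
j(207, K(-9))/((-100*(-130 - 14))) = ((-147 + 207)/(32 + 207))/((-100*(-130 - 14))) = (60/239)/((-100*(-144))) = ((1/239)*60)/14400 = (60/239)*(1/14400) = 1/57360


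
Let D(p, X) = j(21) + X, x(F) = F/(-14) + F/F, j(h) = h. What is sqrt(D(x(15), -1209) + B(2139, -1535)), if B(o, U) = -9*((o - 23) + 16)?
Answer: 6*I*sqrt(566) ≈ 142.74*I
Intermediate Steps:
x(F) = 1 - F/14 (x(F) = F*(-1/14) + 1 = -F/14 + 1 = 1 - F/14)
B(o, U) = 63 - 9*o (B(o, U) = -9*((-23 + o) + 16) = -9*(-7 + o) = 63 - 9*o)
D(p, X) = 21 + X
sqrt(D(x(15), -1209) + B(2139, -1535)) = sqrt((21 - 1209) + (63 - 9*2139)) = sqrt(-1188 + (63 - 19251)) = sqrt(-1188 - 19188) = sqrt(-20376) = 6*I*sqrt(566)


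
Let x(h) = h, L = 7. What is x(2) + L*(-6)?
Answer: -40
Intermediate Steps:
x(2) + L*(-6) = 2 + 7*(-6) = 2 - 42 = -40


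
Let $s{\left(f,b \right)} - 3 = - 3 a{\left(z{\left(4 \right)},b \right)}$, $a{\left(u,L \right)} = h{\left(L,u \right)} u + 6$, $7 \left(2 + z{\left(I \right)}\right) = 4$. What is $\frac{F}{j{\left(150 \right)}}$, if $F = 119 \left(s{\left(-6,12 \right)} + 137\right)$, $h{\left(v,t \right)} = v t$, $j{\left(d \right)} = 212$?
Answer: $\frac{20213}{742} \approx 27.241$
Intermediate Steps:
$z{\left(I \right)} = - \frac{10}{7}$ ($z{\left(I \right)} = -2 + \frac{1}{7} \cdot 4 = -2 + \frac{4}{7} = - \frac{10}{7}$)
$h{\left(v,t \right)} = t v$
$a{\left(u,L \right)} = 6 + L u^{2}$ ($a{\left(u,L \right)} = u L u + 6 = L u u + 6 = L u^{2} + 6 = 6 + L u^{2}$)
$s{\left(f,b \right)} = -15 - \frac{300 b}{49}$ ($s{\left(f,b \right)} = 3 - 3 \left(6 + b \left(- \frac{10}{7}\right)^{2}\right) = 3 - 3 \left(6 + b \frac{100}{49}\right) = 3 - 3 \left(6 + \frac{100 b}{49}\right) = 3 - \left(18 + \frac{300 b}{49}\right) = -15 - \frac{300 b}{49}$)
$F = \frac{40426}{7}$ ($F = 119 \left(\left(-15 - \frac{3600}{49}\right) + 137\right) = 119 \left(- \frac{4335}{49} + 137\right) = 119 \cdot \frac{2378}{49} = \frac{40426}{7} \approx 5775.1$)
$\frac{F}{j{\left(150 \right)}} = \frac{40426}{7 \cdot 212} = \frac{40426}{7} \cdot \frac{1}{212} = \frac{20213}{742}$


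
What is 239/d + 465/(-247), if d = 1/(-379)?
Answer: -22373972/247 ≈ -90583.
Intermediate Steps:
d = -1/379 ≈ -0.0026385
239/d + 465/(-247) = 239/(-1/379) + 465/(-247) = 239*(-379) + 465*(-1/247) = -90581 - 465/247 = -22373972/247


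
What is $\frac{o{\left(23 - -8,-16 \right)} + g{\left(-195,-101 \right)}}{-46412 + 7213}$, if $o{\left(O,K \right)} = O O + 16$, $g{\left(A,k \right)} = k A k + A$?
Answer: $\frac{1988413}{39199} \approx 50.726$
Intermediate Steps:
$g{\left(A,k \right)} = A + A k^{2}$ ($g{\left(A,k \right)} = A k k + A = A k^{2} + A = A + A k^{2}$)
$o{\left(O,K \right)} = 16 + O^{2}$ ($o{\left(O,K \right)} = O^{2} + 16 = 16 + O^{2}$)
$\frac{o{\left(23 - -8,-16 \right)} + g{\left(-195,-101 \right)}}{-46412 + 7213} = \frac{\left(16 + \left(23 - -8\right)^{2}\right) - 195 \left(1 + \left(-101\right)^{2}\right)}{-46412 + 7213} = \frac{\left(16 + \left(23 + 8\right)^{2}\right) - 195 \left(1 + 10201\right)}{-39199} = \left(\left(16 + 31^{2}\right) - 1989390\right) \left(- \frac{1}{39199}\right) = \left(\left(16 + 961\right) - 1989390\right) \left(- \frac{1}{39199}\right) = \left(977 - 1989390\right) \left(- \frac{1}{39199}\right) = \left(-1988413\right) \left(- \frac{1}{39199}\right) = \frac{1988413}{39199}$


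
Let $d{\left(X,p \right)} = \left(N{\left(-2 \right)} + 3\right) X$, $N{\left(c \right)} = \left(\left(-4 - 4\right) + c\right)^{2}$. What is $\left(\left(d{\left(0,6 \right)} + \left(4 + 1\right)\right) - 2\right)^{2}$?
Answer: $9$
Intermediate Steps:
$N{\left(c \right)} = \left(-8 + c\right)^{2}$
$d{\left(X,p \right)} = 103 X$ ($d{\left(X,p \right)} = \left(\left(-8 - 2\right)^{2} + 3\right) X = \left(\left(-10\right)^{2} + 3\right) X = \left(100 + 3\right) X = 103 X$)
$\left(\left(d{\left(0,6 \right)} + \left(4 + 1\right)\right) - 2\right)^{2} = \left(\left(103 \cdot 0 + \left(4 + 1\right)\right) - 2\right)^{2} = \left(\left(0 + 5\right) - 2\right)^{2} = \left(5 - 2\right)^{2} = 3^{2} = 9$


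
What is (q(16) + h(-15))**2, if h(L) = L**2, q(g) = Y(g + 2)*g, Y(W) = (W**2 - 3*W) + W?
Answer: 23357889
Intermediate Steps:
Y(W) = W**2 - 2*W
q(g) = g**2*(2 + g) (q(g) = ((g + 2)*(-2 + (g + 2)))*g = ((2 + g)*(-2 + (2 + g)))*g = ((2 + g)*g)*g = (g*(2 + g))*g = g**2*(2 + g))
(q(16) + h(-15))**2 = (16**2*(2 + 16) + (-15)**2)**2 = (256*18 + 225)**2 = (4608 + 225)**2 = 4833**2 = 23357889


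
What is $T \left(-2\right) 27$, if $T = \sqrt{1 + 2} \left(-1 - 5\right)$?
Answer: $324 \sqrt{3} \approx 561.18$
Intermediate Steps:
$T = - 6 \sqrt{3}$ ($T = \sqrt{3} \left(-6\right) = - 6 \sqrt{3} \approx -10.392$)
$T \left(-2\right) 27 = - 6 \sqrt{3} \left(-2\right) 27 = 12 \sqrt{3} \cdot 27 = 324 \sqrt{3}$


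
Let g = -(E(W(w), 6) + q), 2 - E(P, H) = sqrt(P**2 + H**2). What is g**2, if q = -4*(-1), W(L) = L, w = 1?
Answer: (6 - sqrt(37))**2 ≈ 0.0068496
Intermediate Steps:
E(P, H) = 2 - sqrt(H**2 + P**2) (E(P, H) = 2 - sqrt(P**2 + H**2) = 2 - sqrt(H**2 + P**2))
q = 4
g = -6 + sqrt(37) (g = -((2 - sqrt(6**2 + 1**2)) + 4) = -((2 - sqrt(36 + 1)) + 4) = -((2 - sqrt(37)) + 4) = -(6 - sqrt(37)) = -6 + sqrt(37) ≈ 0.082762)
g**2 = (-6 + sqrt(37))**2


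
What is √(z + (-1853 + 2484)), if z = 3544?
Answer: 5*√167 ≈ 64.614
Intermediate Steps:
√(z + (-1853 + 2484)) = √(3544 + (-1853 + 2484)) = √(3544 + 631) = √4175 = 5*√167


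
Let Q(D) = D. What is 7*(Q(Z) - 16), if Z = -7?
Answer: -161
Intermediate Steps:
7*(Q(Z) - 16) = 7*(-7 - 16) = 7*(-23) = -161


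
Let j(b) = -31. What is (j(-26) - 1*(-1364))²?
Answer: 1776889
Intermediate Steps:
(j(-26) - 1*(-1364))² = (-31 - 1*(-1364))² = (-31 + 1364)² = 1333² = 1776889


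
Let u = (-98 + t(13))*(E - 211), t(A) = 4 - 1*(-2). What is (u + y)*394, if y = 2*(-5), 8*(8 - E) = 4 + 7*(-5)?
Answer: 7213943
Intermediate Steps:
t(A) = 6 (t(A) = 4 + 2 = 6)
E = 95/8 (E = 8 - (4 + 7*(-5))/8 = 8 - (4 - 35)/8 = 8 - 1/8*(-31) = 8 + 31/8 = 95/8 ≈ 11.875)
y = -10
u = 36639/2 (u = (-98 + 6)*(95/8 - 211) = -92*(-1593/8) = 36639/2 ≈ 18320.)
(u + y)*394 = (36639/2 - 10)*394 = (36619/2)*394 = 7213943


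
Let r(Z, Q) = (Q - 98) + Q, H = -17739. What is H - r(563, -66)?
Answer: -17509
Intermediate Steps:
r(Z, Q) = -98 + 2*Q (r(Z, Q) = (-98 + Q) + Q = -98 + 2*Q)
H - r(563, -66) = -17739 - (-98 + 2*(-66)) = -17739 - (-98 - 132) = -17739 - 1*(-230) = -17739 + 230 = -17509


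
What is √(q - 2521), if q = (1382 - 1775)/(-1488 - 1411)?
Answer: I*√21185851414/2899 ≈ 50.208*I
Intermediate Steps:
q = 393/2899 (q = -393/(-2899) = -393*(-1/2899) = 393/2899 ≈ 0.13556)
√(q - 2521) = √(393/2899 - 2521) = √(-7307986/2899) = I*√21185851414/2899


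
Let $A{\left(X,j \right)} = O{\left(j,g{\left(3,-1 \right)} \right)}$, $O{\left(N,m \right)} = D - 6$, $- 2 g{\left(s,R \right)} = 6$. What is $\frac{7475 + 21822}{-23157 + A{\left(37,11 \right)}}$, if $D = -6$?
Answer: $- \frac{29297}{23169} \approx -1.2645$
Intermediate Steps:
$g{\left(s,R \right)} = -3$ ($g{\left(s,R \right)} = \left(- \frac{1}{2}\right) 6 = -3$)
$O{\left(N,m \right)} = -12$ ($O{\left(N,m \right)} = -6 - 6 = -12$)
$A{\left(X,j \right)} = -12$
$\frac{7475 + 21822}{-23157 + A{\left(37,11 \right)}} = \frac{7475 + 21822}{-23157 - 12} = \frac{29297}{-23169} = 29297 \left(- \frac{1}{23169}\right) = - \frac{29297}{23169}$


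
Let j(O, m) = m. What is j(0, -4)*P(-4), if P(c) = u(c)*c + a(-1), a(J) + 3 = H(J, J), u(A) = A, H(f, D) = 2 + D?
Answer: -56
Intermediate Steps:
a(J) = -1 + J (a(J) = -3 + (2 + J) = -1 + J)
P(c) = -2 + c**2 (P(c) = c*c + (-1 - 1) = c**2 - 2 = -2 + c**2)
j(0, -4)*P(-4) = -4*(-2 + (-4)**2) = -4*(-2 + 16) = -4*14 = -56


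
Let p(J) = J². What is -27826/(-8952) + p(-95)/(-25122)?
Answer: 51521081/18741012 ≈ 2.7491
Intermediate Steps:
-27826/(-8952) + p(-95)/(-25122) = -27826/(-8952) + (-95)²/(-25122) = -27826*(-1/8952) + 9025*(-1/25122) = 13913/4476 - 9025/25122 = 51521081/18741012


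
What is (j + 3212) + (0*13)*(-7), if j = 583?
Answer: 3795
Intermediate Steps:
(j + 3212) + (0*13)*(-7) = (583 + 3212) + (0*13)*(-7) = 3795 + 0*(-7) = 3795 + 0 = 3795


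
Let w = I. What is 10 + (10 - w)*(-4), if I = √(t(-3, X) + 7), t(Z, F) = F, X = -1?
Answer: -30 + 4*√6 ≈ -20.202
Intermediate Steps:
I = √6 (I = √(-1 + 7) = √6 ≈ 2.4495)
w = √6 ≈ 2.4495
10 + (10 - w)*(-4) = 10 + (10 - √6)*(-4) = 10 + (-40 + 4*√6) = -30 + 4*√6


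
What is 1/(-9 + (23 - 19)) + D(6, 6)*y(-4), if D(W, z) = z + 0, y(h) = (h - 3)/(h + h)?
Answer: 101/20 ≈ 5.0500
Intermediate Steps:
y(h) = (-3 + h)/(2*h) (y(h) = (-3 + h)/((2*h)) = (-3 + h)*(1/(2*h)) = (-3 + h)/(2*h))
D(W, z) = z
1/(-9 + (23 - 19)) + D(6, 6)*y(-4) = 1/(-9 + (23 - 19)) + 6*((½)*(-3 - 4)/(-4)) = 1/(-9 + 4) + 6*((½)*(-¼)*(-7)) = 1/(-5) + 6*(7/8) = -⅕ + 21/4 = 101/20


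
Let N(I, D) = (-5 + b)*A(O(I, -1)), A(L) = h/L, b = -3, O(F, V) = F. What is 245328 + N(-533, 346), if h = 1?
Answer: 130759832/533 ≈ 2.4533e+5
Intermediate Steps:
A(L) = 1/L
N(I, D) = -8/I (N(I, D) = (-5 - 3)/I = -8/I)
245328 + N(-533, 346) = 245328 - 8/(-533) = 245328 - 8*(-1/533) = 245328 + 8/533 = 130759832/533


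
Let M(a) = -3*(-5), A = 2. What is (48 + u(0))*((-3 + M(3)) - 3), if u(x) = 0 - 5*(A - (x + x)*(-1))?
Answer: 342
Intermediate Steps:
u(x) = -10 - 10*x (u(x) = 0 - 5*(2 - (x + x)*(-1)) = 0 - 5*(2 - 2*x*(-1)) = 0 - 5*(2 - (-2)*x) = 0 - 5*(2 + 2*x) = 0 + (-10 - 10*x) = -10 - 10*x)
M(a) = 15
(48 + u(0))*((-3 + M(3)) - 3) = (48 + (-10 - 10*0))*((-3 + 15) - 3) = (48 + (-10 + 0))*(12 - 3) = (48 - 10)*9 = 38*9 = 342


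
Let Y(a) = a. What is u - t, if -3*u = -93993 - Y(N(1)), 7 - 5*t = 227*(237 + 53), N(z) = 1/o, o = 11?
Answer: 7341779/165 ≈ 44496.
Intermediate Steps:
N(z) = 1/11
t = -65823/5 (t = 7/5 - 227*(237 + 53)/5 = 7/5 - 227*290/5 = 7/5 - ⅕*65830 = 7/5 - 13166 = -65823/5 ≈ -13165.)
u = 1033924/33 (u = -(-93993 - 1*1/11)/3 = -(-93993 - 1/11)/3 = -⅓*(-1033924/11) = 1033924/33 ≈ 31331.)
u - t = 1033924/33 - 1*(-65823/5) = 1033924/33 + 65823/5 = 7341779/165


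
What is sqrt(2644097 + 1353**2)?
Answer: sqrt(4474706) ≈ 2115.4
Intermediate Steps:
sqrt(2644097 + 1353**2) = sqrt(2644097 + 1830609) = sqrt(4474706)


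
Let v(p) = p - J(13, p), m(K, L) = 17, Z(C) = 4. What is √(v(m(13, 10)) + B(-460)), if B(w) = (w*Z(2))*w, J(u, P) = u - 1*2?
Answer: √846406 ≈ 920.00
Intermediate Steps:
J(u, P) = -2 + u (J(u, P) = u - 2 = -2 + u)
B(w) = 4*w² (B(w) = (w*4)*w = (4*w)*w = 4*w²)
v(p) = -11 + p (v(p) = p - (-2 + 13) = p - 1*11 = p - 11 = -11 + p)
√(v(m(13, 10)) + B(-460)) = √((-11 + 17) + 4*(-460)²) = √(6 + 4*211600) = √(6 + 846400) = √846406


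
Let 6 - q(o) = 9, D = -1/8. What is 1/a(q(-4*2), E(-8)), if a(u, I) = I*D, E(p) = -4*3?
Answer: ⅔ ≈ 0.66667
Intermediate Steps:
D = -⅛ (D = -1*⅛ = -⅛ ≈ -0.12500)
q(o) = -3 (q(o) = 6 - 1*9 = 6 - 9 = -3)
E(p) = -12
a(u, I) = -I/8 (a(u, I) = I*(-⅛) = -I/8)
1/a(q(-4*2), E(-8)) = 1/(-⅛*(-12)) = 1/(3/2) = ⅔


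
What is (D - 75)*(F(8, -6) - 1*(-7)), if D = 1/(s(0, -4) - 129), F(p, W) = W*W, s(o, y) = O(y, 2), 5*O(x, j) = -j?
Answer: -2086790/647 ≈ -3225.3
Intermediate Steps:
O(x, j) = -j/5 (O(x, j) = (-j)/5 = -j/5)
s(o, y) = -⅖ (s(o, y) = -⅕*2 = -⅖)
F(p, W) = W²
D = -5/647 (D = 1/(-⅖ - 129) = 1/(-647/5) = -5/647 ≈ -0.0077280)
(D - 75)*(F(8, -6) - 1*(-7)) = (-5/647 - 75)*((-6)² - 1*(-7)) = -48530*(36 + 7)/647 = -48530/647*43 = -2086790/647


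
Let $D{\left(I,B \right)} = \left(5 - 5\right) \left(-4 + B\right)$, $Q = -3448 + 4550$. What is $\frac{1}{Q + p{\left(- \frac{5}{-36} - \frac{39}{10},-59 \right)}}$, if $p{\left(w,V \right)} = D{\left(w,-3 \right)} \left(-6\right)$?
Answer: $\frac{1}{1102} \approx 0.00090744$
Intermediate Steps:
$Q = 1102$
$D{\left(I,B \right)} = 0$ ($D{\left(I,B \right)} = 0 \left(-4 + B\right) = 0$)
$p{\left(w,V \right)} = 0$ ($p{\left(w,V \right)} = 0 \left(-6\right) = 0$)
$\frac{1}{Q + p{\left(- \frac{5}{-36} - \frac{39}{10},-59 \right)}} = \frac{1}{1102 + 0} = \frac{1}{1102}$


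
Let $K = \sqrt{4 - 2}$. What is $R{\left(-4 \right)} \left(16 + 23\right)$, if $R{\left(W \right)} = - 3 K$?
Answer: $- 117 \sqrt{2} \approx -165.46$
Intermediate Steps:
$K = \sqrt{2} \approx 1.4142$
$R{\left(W \right)} = - 3 \sqrt{2}$
$R{\left(-4 \right)} \left(16 + 23\right) = - 3 \sqrt{2} \left(16 + 23\right) = - 3 \sqrt{2} \cdot 39 = - 117 \sqrt{2}$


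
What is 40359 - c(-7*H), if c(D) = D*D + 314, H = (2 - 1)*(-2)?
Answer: 39849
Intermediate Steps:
H = -2 (H = 1*(-2) = -2)
c(D) = 314 + D² (c(D) = D² + 314 = 314 + D²)
40359 - c(-7*H) = 40359 - (314 + (-7*(-2))²) = 40359 - (314 + 14²) = 40359 - (314 + 196) = 40359 - 1*510 = 40359 - 510 = 39849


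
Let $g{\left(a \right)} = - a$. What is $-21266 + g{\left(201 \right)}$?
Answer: $-21467$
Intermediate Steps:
$-21266 + g{\left(201 \right)} = -21266 - 201 = -21467$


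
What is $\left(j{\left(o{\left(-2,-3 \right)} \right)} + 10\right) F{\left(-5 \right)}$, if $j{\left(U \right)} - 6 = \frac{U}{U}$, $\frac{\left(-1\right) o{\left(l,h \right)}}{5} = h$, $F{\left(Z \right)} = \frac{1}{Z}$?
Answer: $- \frac{17}{5} \approx -3.4$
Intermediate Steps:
$o{\left(l,h \right)} = - 5 h$
$j{\left(U \right)} = 7$ ($j{\left(U \right)} = 6 + \frac{U}{U} = 6 + 1 = 7$)
$\left(j{\left(o{\left(-2,-3 \right)} \right)} + 10\right) F{\left(-5 \right)} = \frac{7 + 10}{-5} = 17 \left(- \frac{1}{5}\right) = - \frac{17}{5}$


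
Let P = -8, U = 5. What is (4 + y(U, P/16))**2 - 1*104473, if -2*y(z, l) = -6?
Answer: -104424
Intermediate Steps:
y(z, l) = 3 (y(z, l) = -1/2*(-6) = 3)
(4 + y(U, P/16))**2 - 1*104473 = (4 + 3)**2 - 1*104473 = 7**2 - 104473 = 49 - 104473 = -104424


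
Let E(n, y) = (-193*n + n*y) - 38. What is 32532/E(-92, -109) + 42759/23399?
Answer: 973803741/324614327 ≈ 2.9999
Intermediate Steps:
E(n, y) = -38 - 193*n + n*y
32532/E(-92, -109) + 42759/23399 = 32532/(-38 - 193*(-92) - 92*(-109)) + 42759/23399 = 32532/(-38 + 17756 + 10028) + 42759*(1/23399) = 32532/27746 + 42759/23399 = 32532*(1/27746) + 42759/23399 = 16266/13873 + 42759/23399 = 973803741/324614327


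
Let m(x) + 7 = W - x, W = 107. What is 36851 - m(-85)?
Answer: 36666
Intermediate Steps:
m(x) = 100 - x (m(x) = -7 + (107 - x) = 100 - x)
36851 - m(-85) = 36851 - (100 - 1*(-85)) = 36851 - (100 + 85) = 36851 - 1*185 = 36851 - 185 = 36666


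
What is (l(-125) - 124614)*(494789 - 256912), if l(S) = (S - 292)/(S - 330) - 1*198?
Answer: -13508807181711/455 ≈ -2.9690e+10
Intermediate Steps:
l(S) = -198 + (-292 + S)/(-330 + S) (l(S) = (-292 + S)/(-330 + S) - 198 = -198 + (-292 + S)/(-330 + S))
(l(-125) - 124614)*(494789 - 256912) = ((65048 - 197*(-125))/(-330 - 125) - 124614)*(494789 - 256912) = ((65048 + 24625)/(-455) - 124614)*237877 = (-1/455*89673 - 124614)*237877 = (-89673/455 - 124614)*237877 = -56789043/455*237877 = -13508807181711/455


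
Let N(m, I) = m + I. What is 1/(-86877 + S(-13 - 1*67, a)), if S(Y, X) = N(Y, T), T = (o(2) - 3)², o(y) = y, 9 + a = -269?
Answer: -1/86956 ≈ -1.1500e-5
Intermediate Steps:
a = -278 (a = -9 - 269 = -278)
T = 1 (T = (2 - 3)² = (-1)² = 1)
N(m, I) = I + m
S(Y, X) = 1 + Y
1/(-86877 + S(-13 - 1*67, a)) = 1/(-86877 + (1 + (-13 - 1*67))) = 1/(-86877 + (1 + (-13 - 67))) = 1/(-86877 + (1 - 80)) = 1/(-86877 - 79) = 1/(-86956) = -1/86956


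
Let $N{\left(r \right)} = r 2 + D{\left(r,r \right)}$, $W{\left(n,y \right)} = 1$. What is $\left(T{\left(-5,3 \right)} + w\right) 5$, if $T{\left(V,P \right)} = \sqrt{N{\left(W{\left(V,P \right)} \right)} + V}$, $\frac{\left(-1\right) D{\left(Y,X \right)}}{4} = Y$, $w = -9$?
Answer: $-45 + 5 i \sqrt{7} \approx -45.0 + 13.229 i$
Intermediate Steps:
$D{\left(Y,X \right)} = - 4 Y$
$N{\left(r \right)} = - 2 r$ ($N{\left(r \right)} = r 2 - 4 r = 2 r - 4 r = - 2 r$)
$T{\left(V,P \right)} = \sqrt{-2 + V}$ ($T{\left(V,P \right)} = \sqrt{\left(-2\right) 1 + V} = \sqrt{-2 + V}$)
$\left(T{\left(-5,3 \right)} + w\right) 5 = \left(\sqrt{-2 - 5} - 9\right) 5 = \left(\sqrt{-7} - 9\right) 5 = \left(i \sqrt{7} - 9\right) 5 = \left(-9 + i \sqrt{7}\right) 5 = -45 + 5 i \sqrt{7}$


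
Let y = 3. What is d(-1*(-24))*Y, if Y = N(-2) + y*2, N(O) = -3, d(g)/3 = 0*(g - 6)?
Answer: 0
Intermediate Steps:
d(g) = 0 (d(g) = 3*(0*(g - 6)) = 3*(0*(-6 + g)) = 3*0 = 0)
Y = 3 (Y = -3 + 3*2 = -3 + 6 = 3)
d(-1*(-24))*Y = 0*3 = 0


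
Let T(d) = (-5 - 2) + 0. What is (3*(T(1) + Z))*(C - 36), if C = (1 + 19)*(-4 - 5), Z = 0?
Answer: 4536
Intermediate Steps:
T(d) = -7 (T(d) = -7 + 0 = -7)
C = -180 (C = 20*(-9) = -180)
(3*(T(1) + Z))*(C - 36) = (3*(-7 + 0))*(-180 - 36) = (3*(-7))*(-216) = -21*(-216) = 4536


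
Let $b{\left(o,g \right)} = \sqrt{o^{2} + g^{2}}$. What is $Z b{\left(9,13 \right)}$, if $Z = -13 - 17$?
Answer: $- 150 \sqrt{10} \approx -474.34$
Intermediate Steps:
$Z = -30$ ($Z = -13 - 17 = -30$)
$b{\left(o,g \right)} = \sqrt{g^{2} + o^{2}}$
$Z b{\left(9,13 \right)} = - 30 \sqrt{13^{2} + 9^{2}} = - 30 \sqrt{169 + 81} = - 30 \sqrt{250} = - 30 \cdot 5 \sqrt{10} = - 150 \sqrt{10}$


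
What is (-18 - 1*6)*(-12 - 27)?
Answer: 936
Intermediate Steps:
(-18 - 1*6)*(-12 - 27) = (-18 - 6)*(-39) = -24*(-39) = 936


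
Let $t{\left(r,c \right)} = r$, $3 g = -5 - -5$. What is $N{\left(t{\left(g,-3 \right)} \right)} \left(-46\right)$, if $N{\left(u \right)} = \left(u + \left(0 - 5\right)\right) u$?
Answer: $0$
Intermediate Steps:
$g = 0$ ($g = \frac{-5 - -5}{3} = \frac{-5 + 5}{3} = \frac{1}{3} \cdot 0 = 0$)
$N{\left(u \right)} = u \left(-5 + u\right)$ ($N{\left(u \right)} = \left(u + \left(0 - 5\right)\right) u = \left(u - 5\right) u = \left(-5 + u\right) u = u \left(-5 + u\right)$)
$N{\left(t{\left(g,-3 \right)} \right)} \left(-46\right) = 0 \left(-5 + 0\right) \left(-46\right) = 0 \left(-5\right) \left(-46\right) = 0 \left(-46\right) = 0$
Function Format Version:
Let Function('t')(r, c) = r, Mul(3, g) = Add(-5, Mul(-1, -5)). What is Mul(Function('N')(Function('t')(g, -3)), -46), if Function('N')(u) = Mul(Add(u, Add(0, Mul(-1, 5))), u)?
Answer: 0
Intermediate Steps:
g = 0 (g = Mul(Rational(1, 3), Add(-5, Mul(-1, -5))) = Mul(Rational(1, 3), Add(-5, 5)) = Mul(Rational(1, 3), 0) = 0)
Function('N')(u) = Mul(u, Add(-5, u)) (Function('N')(u) = Mul(Add(u, Add(0, -5)), u) = Mul(Add(u, -5), u) = Mul(Add(-5, u), u) = Mul(u, Add(-5, u)))
Mul(Function('N')(Function('t')(g, -3)), -46) = Mul(Mul(0, Add(-5, 0)), -46) = Mul(Mul(0, -5), -46) = Mul(0, -46) = 0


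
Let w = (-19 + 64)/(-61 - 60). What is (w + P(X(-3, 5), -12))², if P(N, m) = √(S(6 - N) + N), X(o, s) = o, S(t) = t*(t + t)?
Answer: 2329944/14641 - 90*√159/121 ≈ 149.76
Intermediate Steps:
S(t) = 2*t² (S(t) = t*(2*t) = 2*t²)
w = -45/121 (w = 45/(-121) = 45*(-1/121) = -45/121 ≈ -0.37190)
P(N, m) = √(N + 2*(6 - N)²) (P(N, m) = √(2*(6 - N)² + N) = √(N + 2*(6 - N)²))
(w + P(X(-3, 5), -12))² = (-45/121 + √(-3 + 2*(-6 - 3)²))² = (-45/121 + √(-3 + 2*(-9)²))² = (-45/121 + √(-3 + 2*81))² = (-45/121 + √(-3 + 162))² = (-45/121 + √159)²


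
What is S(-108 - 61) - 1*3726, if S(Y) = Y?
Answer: -3895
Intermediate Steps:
S(-108 - 61) - 1*3726 = (-108 - 61) - 1*3726 = -169 - 3726 = -3895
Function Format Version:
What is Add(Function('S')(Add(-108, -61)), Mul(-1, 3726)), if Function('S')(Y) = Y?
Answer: -3895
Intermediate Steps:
Add(Function('S')(Add(-108, -61)), Mul(-1, 3726)) = Add(Add(-108, -61), Mul(-1, 3726)) = Add(-169, -3726) = -3895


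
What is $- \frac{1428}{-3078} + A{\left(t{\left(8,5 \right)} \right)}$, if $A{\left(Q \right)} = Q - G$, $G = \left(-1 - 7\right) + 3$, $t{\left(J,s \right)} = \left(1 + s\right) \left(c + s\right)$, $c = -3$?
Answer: $\frac{8959}{513} \approx 17.464$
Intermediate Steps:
$t{\left(J,s \right)} = \left(1 + s\right) \left(-3 + s\right)$
$G = -5$ ($G = -8 + 3 = -5$)
$A{\left(Q \right)} = 5 + Q$ ($A{\left(Q \right)} = Q - -5 = Q + 5 = 5 + Q$)
$- \frac{1428}{-3078} + A{\left(t{\left(8,5 \right)} \right)} = - \frac{1428}{-3078} + \left(5 - \left(13 - 25\right)\right) = \left(-1428\right) \left(- \frac{1}{3078}\right) + \left(5 - -12\right) = \frac{238}{513} + \left(5 + 12\right) = \frac{238}{513} + 17 = \frac{8959}{513}$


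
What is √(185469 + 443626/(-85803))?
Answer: √1365413425828743/85803 ≈ 430.66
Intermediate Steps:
√(185469 + 443626/(-85803)) = √(185469 + 443626*(-1/85803)) = √(185469 - 443626/85803) = √(15913352981/85803) = √1365413425828743/85803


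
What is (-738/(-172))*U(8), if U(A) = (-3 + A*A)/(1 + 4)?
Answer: 22509/430 ≈ 52.346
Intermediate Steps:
U(A) = -⅗ + A²/5 (U(A) = (-3 + A²)/5 = (-3 + A²)*(⅕) = -⅗ + A²/5)
(-738/(-172))*U(8) = (-738/(-172))*(-⅗ + (⅕)*8²) = (-738*(-1/172))*(-⅗ + (⅕)*64) = 369*(-⅗ + 64/5)/86 = (369/86)*(61/5) = 22509/430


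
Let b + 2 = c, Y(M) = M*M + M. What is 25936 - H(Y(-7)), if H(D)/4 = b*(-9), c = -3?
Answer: 25756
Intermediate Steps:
Y(M) = M + M² (Y(M) = M² + M = M + M²)
b = -5 (b = -2 - 3 = -5)
H(D) = 180 (H(D) = 4*(-5*(-9)) = 4*45 = 180)
25936 - H(Y(-7)) = 25936 - 1*180 = 25936 - 180 = 25756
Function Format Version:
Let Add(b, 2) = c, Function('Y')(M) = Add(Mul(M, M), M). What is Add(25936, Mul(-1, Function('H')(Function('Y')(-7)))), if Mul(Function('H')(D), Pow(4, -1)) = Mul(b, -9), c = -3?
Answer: 25756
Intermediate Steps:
Function('Y')(M) = Add(M, Pow(M, 2)) (Function('Y')(M) = Add(Pow(M, 2), M) = Add(M, Pow(M, 2)))
b = -5 (b = Add(-2, -3) = -5)
Function('H')(D) = 180 (Function('H')(D) = Mul(4, Mul(-5, -9)) = Mul(4, 45) = 180)
Add(25936, Mul(-1, Function('H')(Function('Y')(-7)))) = Add(25936, Mul(-1, 180)) = Add(25936, -180) = 25756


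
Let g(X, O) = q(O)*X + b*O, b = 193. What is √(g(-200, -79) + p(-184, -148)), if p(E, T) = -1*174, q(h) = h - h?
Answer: I*√15421 ≈ 124.18*I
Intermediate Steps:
q(h) = 0
p(E, T) = -174
g(X, O) = 193*O (g(X, O) = 0*X + 193*O = 0 + 193*O = 193*O)
√(g(-200, -79) + p(-184, -148)) = √(193*(-79) - 174) = √(-15247 - 174) = √(-15421) = I*√15421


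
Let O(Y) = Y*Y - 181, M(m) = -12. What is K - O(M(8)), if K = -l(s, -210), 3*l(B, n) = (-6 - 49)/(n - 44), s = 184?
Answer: 28139/762 ≈ 36.928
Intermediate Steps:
l(B, n) = -55/(3*(-44 + n)) (l(B, n) = ((-6 - 49)/(n - 44))/3 = (-55/(-44 + n))/3 = -55/(3*(-44 + n)))
O(Y) = -181 + Y**2 (O(Y) = Y**2 - 181 = -181 + Y**2)
K = -55/762 (K = -(-55)/(-132 + 3*(-210)) = -(-55)/(-132 - 630) = -(-55)/(-762) = -(-55)*(-1)/762 = -1*55/762 = -55/762 ≈ -0.072178)
K - O(M(8)) = -55/762 - (-181 + (-12)**2) = -55/762 - (-181 + 144) = -55/762 - 1*(-37) = -55/762 + 37 = 28139/762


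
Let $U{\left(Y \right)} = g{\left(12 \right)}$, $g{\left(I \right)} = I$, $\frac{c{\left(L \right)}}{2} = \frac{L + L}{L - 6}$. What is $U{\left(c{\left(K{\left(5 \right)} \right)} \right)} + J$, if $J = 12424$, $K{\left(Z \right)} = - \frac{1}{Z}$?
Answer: $12436$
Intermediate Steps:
$c{\left(L \right)} = \frac{4 L}{-6 + L}$ ($c{\left(L \right)} = 2 \frac{L + L}{L - 6} = 2 \frac{2 L}{-6 + L} = \frac{4 L}{-6 + L}$)
$U{\left(Y \right)} = 12$
$U{\left(c{\left(K{\left(5 \right)} \right)} \right)} + J = 12 + 12424 = 12436$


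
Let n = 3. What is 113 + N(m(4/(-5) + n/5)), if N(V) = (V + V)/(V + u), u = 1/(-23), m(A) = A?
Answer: 1605/14 ≈ 114.64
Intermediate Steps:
u = -1/23 ≈ -0.043478
N(V) = 2*V/(-1/23 + V) (N(V) = (V + V)/(V - 1/23) = (2*V)/(-1/23 + V) = 2*V/(-1/23 + V))
113 + N(m(4/(-5) + n/5)) = 113 + 46*(4/(-5) + 3/5)/(-1 + 23*(4/(-5) + 3/5)) = 113 + 46*(4*(-1/5) + 3*(1/5))/(-1 + 23*(4*(-1/5) + 3*(1/5))) = 113 + 46*(-4/5 + 3/5)/(-1 + 23*(-4/5 + 3/5)) = 113 + 46*(-1/5)/(-1 + 23*(-1/5)) = 113 + 46*(-1/5)/(-1 - 23/5) = 113 + 46*(-1/5)/(-28/5) = 113 + 46*(-1/5)*(-5/28) = 113 + 23/14 = 1605/14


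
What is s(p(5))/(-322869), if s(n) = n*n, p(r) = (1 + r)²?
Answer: -432/107623 ≈ -0.0040140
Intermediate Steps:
s(n) = n²
s(p(5))/(-322869) = ((1 + 5)²)²/(-322869) = (6²)²*(-1/322869) = 36²*(-1/322869) = 1296*(-1/322869) = -432/107623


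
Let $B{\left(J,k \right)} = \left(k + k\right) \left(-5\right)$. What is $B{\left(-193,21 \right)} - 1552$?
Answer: $-1762$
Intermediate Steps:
$B{\left(J,k \right)} = - 10 k$ ($B{\left(J,k \right)} = 2 k \left(-5\right) = - 10 k$)
$B{\left(-193,21 \right)} - 1552 = \left(-10\right) 21 - 1552 = -210 - 1552 = -1762$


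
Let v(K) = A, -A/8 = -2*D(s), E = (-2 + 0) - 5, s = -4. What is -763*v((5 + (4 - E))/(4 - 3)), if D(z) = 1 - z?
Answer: -61040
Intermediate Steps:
E = -7 (E = -2 - 5 = -7)
A = 80 (A = -(-16)*(1 - 1*(-4)) = -(-16)*(1 + 4) = -(-16)*5 = -8*(-10) = 80)
v(K) = 80
-763*v((5 + (4 - E))/(4 - 3)) = -763*80 = -61040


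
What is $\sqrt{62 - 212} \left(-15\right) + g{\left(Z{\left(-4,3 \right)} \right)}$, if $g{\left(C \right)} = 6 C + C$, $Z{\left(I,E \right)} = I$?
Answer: $-28 - 75 i \sqrt{6} \approx -28.0 - 183.71 i$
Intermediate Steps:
$g{\left(C \right)} = 7 C$
$\sqrt{62 - 212} \left(-15\right) + g{\left(Z{\left(-4,3 \right)} \right)} = \sqrt{62 - 212} \left(-15\right) + 7 \left(-4\right) = \sqrt{-150} \left(-15\right) - 28 = 5 i \sqrt{6} \left(-15\right) - 28 = - 75 i \sqrt{6} - 28 = -28 - 75 i \sqrt{6}$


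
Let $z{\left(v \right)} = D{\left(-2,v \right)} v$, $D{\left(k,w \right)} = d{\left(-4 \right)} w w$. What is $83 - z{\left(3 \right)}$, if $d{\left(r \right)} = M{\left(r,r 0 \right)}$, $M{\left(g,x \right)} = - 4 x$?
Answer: $83$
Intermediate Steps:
$d{\left(r \right)} = 0$ ($d{\left(r \right)} = - 4 r 0 = \left(-4\right) 0 = 0$)
$D{\left(k,w \right)} = 0$ ($D{\left(k,w \right)} = 0 w w = 0 w = 0$)
$z{\left(v \right)} = 0$ ($z{\left(v \right)} = 0 v = 0$)
$83 - z{\left(3 \right)} = 83 - 0 = 83 + 0 = 83$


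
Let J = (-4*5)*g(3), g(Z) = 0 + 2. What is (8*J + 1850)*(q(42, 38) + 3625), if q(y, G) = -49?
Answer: 5471280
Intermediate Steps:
g(Z) = 2
J = -40 (J = -4*5*2 = -20*2 = -40)
(8*J + 1850)*(q(42, 38) + 3625) = (8*(-40) + 1850)*(-49 + 3625) = (-320 + 1850)*3576 = 1530*3576 = 5471280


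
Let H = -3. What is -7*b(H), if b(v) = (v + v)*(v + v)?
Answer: -252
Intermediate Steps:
b(v) = 4*v**2 (b(v) = (2*v)*(2*v) = 4*v**2)
-7*b(H) = -28*(-3)**2 = -28*9 = -7*36 = -252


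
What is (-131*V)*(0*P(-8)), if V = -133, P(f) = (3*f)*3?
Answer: 0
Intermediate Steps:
P(f) = 9*f
(-131*V)*(0*P(-8)) = (-131*(-133))*(0*(9*(-8))) = 17423*(0*(-72)) = 17423*0 = 0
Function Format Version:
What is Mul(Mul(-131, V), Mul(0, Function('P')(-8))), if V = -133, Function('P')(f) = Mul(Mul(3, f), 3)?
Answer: 0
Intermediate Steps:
Function('P')(f) = Mul(9, f)
Mul(Mul(-131, V), Mul(0, Function('P')(-8))) = Mul(Mul(-131, -133), Mul(0, Mul(9, -8))) = Mul(17423, Mul(0, -72)) = Mul(17423, 0) = 0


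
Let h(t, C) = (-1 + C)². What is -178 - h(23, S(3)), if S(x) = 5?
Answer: -194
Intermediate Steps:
-178 - h(23, S(3)) = -178 - (-1 + 5)² = -178 - 1*4² = -178 - 1*16 = -178 - 16 = -194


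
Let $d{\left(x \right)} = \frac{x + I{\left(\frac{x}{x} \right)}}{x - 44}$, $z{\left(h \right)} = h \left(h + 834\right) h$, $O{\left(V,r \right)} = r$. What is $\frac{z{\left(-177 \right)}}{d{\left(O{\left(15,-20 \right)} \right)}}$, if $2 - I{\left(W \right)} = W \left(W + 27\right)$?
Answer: $\frac{658660896}{23} \approx 2.8637 \cdot 10^{7}$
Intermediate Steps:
$I{\left(W \right)} = 2 - W \left(27 + W\right)$ ($I{\left(W \right)} = 2 - W \left(W + 27\right) = 2 - W \left(27 + W\right)$)
$z{\left(h \right)} = h^{2} \left(834 + h\right)$ ($z{\left(h \right)} = h \left(834 + h\right) h = h^{2} \left(834 + h\right)$)
$d{\left(x \right)} = \frac{-26 + x}{-44 + x}$ ($d{\left(x \right)} = \frac{x - \left(-2 + \left(\frac{x}{x}\right)^{2} + \frac{27 x}{x}\right)}{x - 44} = \frac{x - 26}{-44 + x} = \frac{-26 + x}{-44 + x}$)
$\frac{z{\left(-177 \right)}}{d{\left(O{\left(15,-20 \right)} \right)}} = \frac{\left(-177\right)^{2} \left(834 - 177\right)}{\frac{1}{-44 - 20} \left(-26 - 20\right)} = \frac{31329 \cdot 657}{\frac{1}{-64} \left(-46\right)} = \frac{20583153}{\left(- \frac{1}{64}\right) \left(-46\right)} = \frac{20583153}{\frac{23}{32}} = 20583153 \cdot \frac{32}{23} = \frac{658660896}{23}$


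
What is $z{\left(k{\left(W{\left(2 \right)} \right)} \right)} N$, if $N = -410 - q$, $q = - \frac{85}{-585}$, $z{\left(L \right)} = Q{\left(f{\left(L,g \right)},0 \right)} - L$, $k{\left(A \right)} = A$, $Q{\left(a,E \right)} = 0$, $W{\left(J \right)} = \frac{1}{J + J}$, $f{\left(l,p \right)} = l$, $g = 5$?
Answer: $\frac{47987}{468} \approx 102.54$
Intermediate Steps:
$W{\left(J \right)} = \frac{1}{2 J}$
$z{\left(L \right)} = - L$ ($z{\left(L \right)} = 0 - L = - L$)
$q = \frac{17}{117}$ ($q = \left(-85\right) \left(- \frac{1}{585}\right) = \frac{17}{117} \approx 0.1453$)
$N = - \frac{47987}{117}$ ($N = -410 - \frac{17}{117} = - \frac{47987}{117} \approx -410.15$)
$z{\left(k{\left(W{\left(2 \right)} \right)} \right)} N = - \frac{1}{2 \cdot 2} \left(- \frac{47987}{117}\right) = \left(-1\right) \frac{1}{4} \left(- \frac{47987}{117}\right) = \left(- \frac{1}{4}\right) \left(- \frac{47987}{117}\right) = \frac{47987}{468}$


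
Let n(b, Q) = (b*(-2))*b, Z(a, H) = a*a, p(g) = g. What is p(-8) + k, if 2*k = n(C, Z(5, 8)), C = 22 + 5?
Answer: -737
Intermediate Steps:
Z(a, H) = a²
C = 27
n(b, Q) = -2*b² (n(b, Q) = (-2*b)*b = -2*b²)
k = -729 (k = (-2*27²)/2 = (-2*729)/2 = (½)*(-1458) = -729)
p(-8) + k = -8 - 729 = -737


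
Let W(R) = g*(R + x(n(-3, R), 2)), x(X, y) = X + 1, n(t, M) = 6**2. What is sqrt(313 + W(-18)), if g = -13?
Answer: sqrt(66) ≈ 8.1240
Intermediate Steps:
n(t, M) = 36
x(X, y) = 1 + X
W(R) = -481 - 13*R (W(R) = -13*(R + (1 + 36)) = -13*(R + 37) = -13*(37 + R) = -481 - 13*R)
sqrt(313 + W(-18)) = sqrt(313 + (-481 - 13*(-18))) = sqrt(313 + (-481 + 234)) = sqrt(313 - 247) = sqrt(66)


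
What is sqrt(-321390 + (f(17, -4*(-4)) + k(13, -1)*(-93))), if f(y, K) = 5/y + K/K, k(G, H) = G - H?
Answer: I*sqrt(93257614)/17 ≈ 568.06*I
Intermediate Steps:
f(y, K) = 1 + 5/y (f(y, K) = 5/y + 1 = 1 + 5/y)
sqrt(-321390 + (f(17, -4*(-4)) + k(13, -1)*(-93))) = sqrt(-321390 + ((5 + 17)/17 + (13 - 1*(-1))*(-93))) = sqrt(-321390 + ((1/17)*22 + (13 + 1)*(-93))) = sqrt(-321390 + (22/17 + 14*(-93))) = sqrt(-321390 + (22/17 - 1302)) = sqrt(-321390 - 22112/17) = sqrt(-5485742/17) = I*sqrt(93257614)/17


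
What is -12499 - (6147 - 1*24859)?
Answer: 6213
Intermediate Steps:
-12499 - (6147 - 1*24859) = -12499 - (6147 - 24859) = -12499 - 1*(-18712) = -12499 + 18712 = 6213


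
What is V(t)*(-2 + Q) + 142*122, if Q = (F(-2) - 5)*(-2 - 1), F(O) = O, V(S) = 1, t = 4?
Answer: 17343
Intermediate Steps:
Q = 21 (Q = (-2 - 5)*(-2 - 1) = -7*(-3) = 21)
V(t)*(-2 + Q) + 142*122 = 1*(-2 + 21) + 142*122 = 1*19 + 17324 = 19 + 17324 = 17343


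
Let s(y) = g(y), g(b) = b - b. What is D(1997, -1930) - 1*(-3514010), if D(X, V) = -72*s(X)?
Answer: 3514010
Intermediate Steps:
g(b) = 0
s(y) = 0
D(X, V) = 0 (D(X, V) = -72*0 = 0)
D(1997, -1930) - 1*(-3514010) = 0 - 1*(-3514010) = 0 + 3514010 = 3514010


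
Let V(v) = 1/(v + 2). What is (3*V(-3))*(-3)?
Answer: 9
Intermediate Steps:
V(v) = 1/(2 + v)
(3*V(-3))*(-3) = (3/(2 - 3))*(-3) = (3/(-1))*(-3) = (3*(-1))*(-3) = -3*(-3) = 9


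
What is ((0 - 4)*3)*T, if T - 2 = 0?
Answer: -24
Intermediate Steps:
T = 2 (T = 2 + 0 = 2)
((0 - 4)*3)*T = ((0 - 4)*3)*2 = -4*3*2 = -12*2 = -24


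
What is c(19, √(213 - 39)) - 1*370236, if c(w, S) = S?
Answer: -370236 + √174 ≈ -3.7022e+5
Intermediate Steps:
c(19, √(213 - 39)) - 1*370236 = √(213 - 39) - 1*370236 = √174 - 370236 = -370236 + √174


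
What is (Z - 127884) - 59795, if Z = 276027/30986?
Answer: -5815145467/30986 ≈ -1.8767e+5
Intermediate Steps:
Z = 276027/30986 (Z = 276027*(1/30986) = 276027/30986 ≈ 8.9081)
(Z - 127884) - 59795 = (276027/30986 - 127884) - 59795 = -3962337597/30986 - 59795 = -5815145467/30986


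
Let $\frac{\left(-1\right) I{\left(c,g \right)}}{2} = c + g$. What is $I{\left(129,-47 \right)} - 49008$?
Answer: $-49172$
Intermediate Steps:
$I{\left(c,g \right)} = - 2 c - 2 g$ ($I{\left(c,g \right)} = - 2 \left(c + g\right) = - 2 c - 2 g$)
$I{\left(129,-47 \right)} - 49008 = \left(\left(-2\right) 129 - -94\right) - 49008 = \left(-258 + 94\right) - 49008 = -164 - 49008 = -49172$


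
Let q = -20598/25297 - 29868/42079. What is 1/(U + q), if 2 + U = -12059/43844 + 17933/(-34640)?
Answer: -404168527582905520/1744712328014048599 ≈ -0.23165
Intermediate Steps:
U = -1060372633/379689040 (U = -2 + (-12059/43844 + 17933/(-34640)) = -2 + (-12059*1/43844 + 17933*(-1/34640)) = -2 + (-12059/43844 - 17933/34640) = -2 - 300994553/379689040 = -1060372633/379689040 ≈ -2.7927)
q = -1622314038/1064472463 (q = -20598*1/25297 - 29868*1/42079 = -20598/25297 - 29868/42079 = -1622314038/1064472463 ≈ -1.5241)
1/(U + q) = 1/(-1060372633/379689040 - 1622314038/1064472463) = 1/(-1744712328014048599/404168527582905520) = -404168527582905520/1744712328014048599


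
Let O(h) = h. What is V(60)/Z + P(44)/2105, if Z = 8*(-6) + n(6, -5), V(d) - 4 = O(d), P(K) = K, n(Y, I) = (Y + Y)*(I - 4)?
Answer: -31964/82095 ≈ -0.38935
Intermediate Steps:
n(Y, I) = 2*Y*(-4 + I) (n(Y, I) = (2*Y)*(-4 + I) = 2*Y*(-4 + I))
V(d) = 4 + d
Z = -156 (Z = 8*(-6) + 2*6*(-4 - 5) = -48 + 2*6*(-9) = -48 - 108 = -156)
V(60)/Z + P(44)/2105 = (4 + 60)/(-156) + 44/2105 = 64*(-1/156) + 44*(1/2105) = -16/39 + 44/2105 = -31964/82095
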